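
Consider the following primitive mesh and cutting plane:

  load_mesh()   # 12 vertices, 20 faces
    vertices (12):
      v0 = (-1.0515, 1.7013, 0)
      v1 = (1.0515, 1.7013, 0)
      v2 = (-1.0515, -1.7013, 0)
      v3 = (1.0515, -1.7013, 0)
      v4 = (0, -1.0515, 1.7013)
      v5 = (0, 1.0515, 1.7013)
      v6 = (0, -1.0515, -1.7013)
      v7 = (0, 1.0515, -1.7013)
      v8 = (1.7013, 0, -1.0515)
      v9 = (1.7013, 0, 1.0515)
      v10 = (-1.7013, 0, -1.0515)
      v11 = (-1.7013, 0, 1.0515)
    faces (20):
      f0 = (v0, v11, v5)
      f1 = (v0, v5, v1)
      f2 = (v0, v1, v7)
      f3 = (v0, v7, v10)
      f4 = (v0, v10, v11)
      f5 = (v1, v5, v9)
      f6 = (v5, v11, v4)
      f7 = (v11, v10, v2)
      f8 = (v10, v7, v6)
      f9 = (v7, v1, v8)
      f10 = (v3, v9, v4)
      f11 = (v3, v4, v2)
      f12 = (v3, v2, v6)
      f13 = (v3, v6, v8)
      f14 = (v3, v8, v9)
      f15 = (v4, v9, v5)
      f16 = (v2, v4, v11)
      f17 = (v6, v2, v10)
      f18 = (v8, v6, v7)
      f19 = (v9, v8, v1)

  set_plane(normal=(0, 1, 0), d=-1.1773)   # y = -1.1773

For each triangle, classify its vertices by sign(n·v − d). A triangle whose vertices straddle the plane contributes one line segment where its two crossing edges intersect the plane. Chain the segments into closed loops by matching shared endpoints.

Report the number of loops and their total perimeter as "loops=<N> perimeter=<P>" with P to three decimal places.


Straddling triangles (8 of 20):
  (v11,v10,v2) [++-] → (-1.25164, -1.1773, -0.323862)–(-1.25164, -1.1773, 0.323862)  len=0.6477
  (v3,v9,v4) [-++] → (1.25164, -1.1773, 0.323862)–(0.203568, -1.1773, 1.37193)  len=1.4822
  (v3,v4,v2) [-+-] → (0.203568, -1.1773, 1.37193)–(-0.203568, -1.1773, 1.37193)  len=0.4071
  (v3,v2,v6) [--+] → (-0.203568, -1.1773, -1.37193)–(0.203568, -1.1773, -1.37193)  len=0.4071
  (v3,v6,v8) [-++] → (0.203568, -1.1773, -1.37193)–(1.25164, -1.1773, -0.323862)  len=1.4822
  (v3,v8,v9) [-++] → (1.25164, -1.1773, -0.323862)–(1.25164, -1.1773, 0.323862)  len=0.6477
  (v2,v4,v11) [-++] → (-0.203568, -1.1773, 1.37193)–(-1.25164, -1.1773, 0.323862)  len=1.4822
  (v6,v2,v10) [+-+] → (-0.203568, -1.1773, -1.37193)–(-1.25164, -1.1773, -0.323862)  len=1.4822

Chained into 1 loop(s):
  loop 1: 8 segments, perimeter = 8.0385
Total perimeter = 8.038

loops=1 perimeter=8.038


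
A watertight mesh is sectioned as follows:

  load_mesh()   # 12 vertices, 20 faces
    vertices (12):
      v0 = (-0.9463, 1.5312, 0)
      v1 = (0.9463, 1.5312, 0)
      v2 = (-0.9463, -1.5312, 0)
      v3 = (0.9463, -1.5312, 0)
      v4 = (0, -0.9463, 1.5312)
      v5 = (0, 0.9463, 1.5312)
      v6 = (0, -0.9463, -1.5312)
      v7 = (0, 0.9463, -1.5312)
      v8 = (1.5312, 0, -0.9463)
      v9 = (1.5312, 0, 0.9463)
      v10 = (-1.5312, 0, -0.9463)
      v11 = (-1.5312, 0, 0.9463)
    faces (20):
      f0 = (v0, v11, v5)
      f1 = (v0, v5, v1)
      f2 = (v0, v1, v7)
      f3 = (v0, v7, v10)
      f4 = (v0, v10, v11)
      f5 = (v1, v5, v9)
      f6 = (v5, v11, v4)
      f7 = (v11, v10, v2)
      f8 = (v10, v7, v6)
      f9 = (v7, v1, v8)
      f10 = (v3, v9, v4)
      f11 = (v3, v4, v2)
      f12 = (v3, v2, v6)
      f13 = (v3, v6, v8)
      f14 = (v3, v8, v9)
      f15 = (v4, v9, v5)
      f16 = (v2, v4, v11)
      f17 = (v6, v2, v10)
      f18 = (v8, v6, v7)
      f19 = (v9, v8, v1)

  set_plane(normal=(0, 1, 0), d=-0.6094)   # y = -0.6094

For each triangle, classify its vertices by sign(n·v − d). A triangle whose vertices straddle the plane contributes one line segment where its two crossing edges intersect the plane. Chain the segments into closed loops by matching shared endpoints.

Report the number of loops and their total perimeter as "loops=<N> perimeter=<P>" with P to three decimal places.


loops=1 perimeter=8.874

Straddling triangles (10 of 20):
  (v5,v11,v4) [++-] → (-0.545135, -0.6094, 1.32296)–(0, -0.6094, 1.5312)  len=0.5836
  (v11,v10,v2) [++-] → (-1.29842, -0.6094, -0.569683)–(-1.29842, -0.6094, 0.569683)  len=1.1394
  (v10,v7,v6) [++-] → (0, -0.6094, -1.5312)–(-0.545135, -0.6094, -1.32296)  len=0.5836
  (v3,v9,v4) [-+-] → (1.29842, -0.6094, 0.569683)–(0.545135, -0.6094, 1.32296)  len=1.0653
  (v3,v6,v8) [--+] → (0.545135, -0.6094, -1.32296)–(1.29842, -0.6094, -0.569683)  len=1.0653
  (v3,v8,v9) [-++] → (1.29842, -0.6094, -0.569683)–(1.29842, -0.6094, 0.569683)  len=1.1394
  (v4,v9,v5) [-++] → (0.545135, -0.6094, 1.32296)–(0, -0.6094, 1.5312)  len=0.5836
  (v2,v4,v11) [--+] → (-0.545135, -0.6094, 1.32296)–(-1.29842, -0.6094, 0.569683)  len=1.0653
  (v6,v2,v10) [--+] → (-1.29842, -0.6094, -0.569683)–(-0.545135, -0.6094, -1.32296)  len=1.0653
  (v8,v6,v7) [+-+] → (0.545135, -0.6094, -1.32296)–(0, -0.6094, -1.5312)  len=0.5836

Chained into 1 loop(s):
  loop 1: 10 segments, perimeter = 8.8741
Total perimeter = 8.874


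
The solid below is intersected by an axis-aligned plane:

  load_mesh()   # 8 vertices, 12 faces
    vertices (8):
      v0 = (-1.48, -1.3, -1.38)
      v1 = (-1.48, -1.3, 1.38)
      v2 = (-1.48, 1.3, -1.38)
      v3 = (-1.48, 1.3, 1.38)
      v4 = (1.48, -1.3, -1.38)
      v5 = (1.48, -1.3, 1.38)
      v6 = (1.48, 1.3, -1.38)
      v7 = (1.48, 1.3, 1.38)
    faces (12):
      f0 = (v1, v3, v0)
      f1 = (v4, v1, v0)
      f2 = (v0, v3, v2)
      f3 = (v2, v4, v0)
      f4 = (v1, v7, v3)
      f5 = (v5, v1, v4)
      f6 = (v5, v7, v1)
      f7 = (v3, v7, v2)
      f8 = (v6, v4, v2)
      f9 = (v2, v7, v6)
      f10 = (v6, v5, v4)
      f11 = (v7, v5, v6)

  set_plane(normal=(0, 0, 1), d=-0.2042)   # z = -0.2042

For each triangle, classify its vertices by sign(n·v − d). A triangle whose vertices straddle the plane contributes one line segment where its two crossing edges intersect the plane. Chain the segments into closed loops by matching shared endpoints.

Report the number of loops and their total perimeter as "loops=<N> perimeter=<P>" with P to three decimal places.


Straddling triangles (8 of 12):
  (v1,v3,v0) [++-] → (-1.48, -0.192362, -0.2042)–(-1.48, -1.3, -0.2042)  len=1.1076
  (v4,v1,v0) [-+-] → (0.218997, -1.3, -0.2042)–(-1.48, -1.3, -0.2042)  len=1.6990
  (v0,v3,v2) [-+-] → (-1.48, -0.192362, -0.2042)–(-1.48, 1.3, -0.2042)  len=1.4924
  (v5,v1,v4) [++-] → (0.218997, -1.3, -0.2042)–(1.48, -1.3, -0.2042)  len=1.2610
  (v3,v7,v2) [++-] → (-0.218997, 1.3, -0.2042)–(-1.48, 1.3, -0.2042)  len=1.2610
  (v2,v7,v6) [-+-] → (-0.218997, 1.3, -0.2042)–(1.48, 1.3, -0.2042)  len=1.6990
  (v6,v5,v4) [-+-] → (1.48, 0.192362, -0.2042)–(1.48, -1.3, -0.2042)  len=1.4924
  (v7,v5,v6) [++-] → (1.48, 0.192362, -0.2042)–(1.48, 1.3, -0.2042)  len=1.1076

Chained into 1 loop(s):
  loop 1: 8 segments, perimeter = 11.1200
Total perimeter = 11.120

loops=1 perimeter=11.120


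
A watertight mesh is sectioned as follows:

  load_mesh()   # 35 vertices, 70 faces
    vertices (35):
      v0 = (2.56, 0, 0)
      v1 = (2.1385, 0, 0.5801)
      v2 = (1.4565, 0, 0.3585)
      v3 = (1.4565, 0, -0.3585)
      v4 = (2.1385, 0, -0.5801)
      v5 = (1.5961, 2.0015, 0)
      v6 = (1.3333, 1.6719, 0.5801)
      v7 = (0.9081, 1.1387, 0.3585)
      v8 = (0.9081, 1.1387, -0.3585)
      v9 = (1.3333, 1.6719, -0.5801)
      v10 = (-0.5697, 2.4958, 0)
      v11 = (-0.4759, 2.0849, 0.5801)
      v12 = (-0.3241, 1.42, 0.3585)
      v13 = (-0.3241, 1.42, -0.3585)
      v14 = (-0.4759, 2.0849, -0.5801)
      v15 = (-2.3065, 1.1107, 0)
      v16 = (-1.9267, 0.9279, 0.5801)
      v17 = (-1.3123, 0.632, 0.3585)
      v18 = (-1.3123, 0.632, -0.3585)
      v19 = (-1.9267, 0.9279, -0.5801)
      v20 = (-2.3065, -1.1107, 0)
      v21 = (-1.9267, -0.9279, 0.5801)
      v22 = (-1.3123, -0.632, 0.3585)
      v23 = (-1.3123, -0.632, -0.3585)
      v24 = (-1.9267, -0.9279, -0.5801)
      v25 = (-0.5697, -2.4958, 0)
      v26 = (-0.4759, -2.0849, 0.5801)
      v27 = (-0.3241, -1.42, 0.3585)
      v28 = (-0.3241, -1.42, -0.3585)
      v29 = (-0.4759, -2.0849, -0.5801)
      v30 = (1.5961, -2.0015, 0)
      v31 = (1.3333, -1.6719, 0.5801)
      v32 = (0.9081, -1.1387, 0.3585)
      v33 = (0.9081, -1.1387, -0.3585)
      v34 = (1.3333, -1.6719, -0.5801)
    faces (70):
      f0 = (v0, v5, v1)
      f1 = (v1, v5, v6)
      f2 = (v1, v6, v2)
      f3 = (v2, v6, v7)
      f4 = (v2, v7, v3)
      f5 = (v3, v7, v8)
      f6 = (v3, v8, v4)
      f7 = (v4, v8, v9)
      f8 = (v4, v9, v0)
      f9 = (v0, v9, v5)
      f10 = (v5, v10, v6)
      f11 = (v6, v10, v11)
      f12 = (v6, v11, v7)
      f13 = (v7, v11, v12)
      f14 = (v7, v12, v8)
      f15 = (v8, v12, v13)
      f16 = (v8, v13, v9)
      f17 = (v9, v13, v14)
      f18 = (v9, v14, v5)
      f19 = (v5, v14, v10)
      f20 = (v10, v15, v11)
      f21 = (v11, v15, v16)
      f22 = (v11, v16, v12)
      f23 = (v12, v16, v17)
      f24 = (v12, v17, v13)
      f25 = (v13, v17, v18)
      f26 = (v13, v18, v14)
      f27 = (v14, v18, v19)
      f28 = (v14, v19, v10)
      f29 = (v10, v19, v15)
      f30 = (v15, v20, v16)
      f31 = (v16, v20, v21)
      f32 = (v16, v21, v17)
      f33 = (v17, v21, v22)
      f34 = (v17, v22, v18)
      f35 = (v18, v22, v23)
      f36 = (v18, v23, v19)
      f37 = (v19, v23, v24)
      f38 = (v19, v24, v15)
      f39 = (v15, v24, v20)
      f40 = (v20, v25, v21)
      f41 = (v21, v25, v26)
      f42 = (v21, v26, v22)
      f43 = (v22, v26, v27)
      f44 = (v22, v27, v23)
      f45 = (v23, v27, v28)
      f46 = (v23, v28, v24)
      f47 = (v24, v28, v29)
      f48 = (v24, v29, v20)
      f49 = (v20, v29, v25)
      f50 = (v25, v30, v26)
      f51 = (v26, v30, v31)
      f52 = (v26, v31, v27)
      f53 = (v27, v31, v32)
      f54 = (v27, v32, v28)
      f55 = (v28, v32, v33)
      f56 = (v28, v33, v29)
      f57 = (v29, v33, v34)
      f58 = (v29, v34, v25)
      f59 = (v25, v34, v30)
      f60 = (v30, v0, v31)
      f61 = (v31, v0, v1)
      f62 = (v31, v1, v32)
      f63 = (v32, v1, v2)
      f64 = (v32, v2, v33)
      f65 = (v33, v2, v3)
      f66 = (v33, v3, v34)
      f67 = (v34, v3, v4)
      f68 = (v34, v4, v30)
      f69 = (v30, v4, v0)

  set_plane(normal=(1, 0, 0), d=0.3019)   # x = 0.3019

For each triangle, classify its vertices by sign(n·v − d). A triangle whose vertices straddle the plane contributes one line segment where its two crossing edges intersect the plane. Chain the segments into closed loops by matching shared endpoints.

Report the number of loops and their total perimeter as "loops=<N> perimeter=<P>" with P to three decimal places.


loops=2 perimeter=6.901

Straddling triangles (20 of 70):
  (v5,v10,v6) [+-+] → (0.3019, 2.29687, 0)–(0.3019, 2.11844, 0.265694)  len=0.3200
  (v6,v10,v11) [+--] → (0.3019, 2.11844, 0.265694)–(0.3019, 1.90735, 0.5801)  len=0.3787
  (v6,v11,v7) [+-+] → (0.3019, 1.90735, 0.5801)–(0.3019, 1.55314, 0.455562)  len=0.3755
  (v7,v11,v12) [+--] → (0.3019, 1.55314, 0.455562)–(0.3019, 1.27709, 0.3585)  len=0.2926
  (v7,v12,v8) [+-+] → (0.3019, 1.27709, 0.3585)–(0.3019, 1.27709, -0.00576067)  len=0.3643
  (v8,v12,v13) [+--] → (0.3019, 1.27709, -0.00576067)–(0.3019, 1.27709, -0.3585)  len=0.3527
  (v8,v13,v9) [+-+] → (0.3019, 1.27709, -0.3585)–(0.3019, 1.51514, -0.442198)  len=0.2523
  (v9,v13,v14) [+--] → (0.3019, 1.51514, -0.442198)–(0.3019, 1.90735, -0.5801)  len=0.4157
  (v9,v14,v5) [+-+] → (0.3019, 1.90735, -0.5801)–(0.3019, 2.05359, -0.362339)  len=0.2623
  (v5,v14,v10) [+--] → (0.3019, 2.05359, -0.362339)–(0.3019, 2.29687, 0)  len=0.4364
  (v25,v30,v26) [-+-] → (0.3019, -2.29687, 0)–(0.3019, -2.05359, 0.362339)  len=0.4364
  (v26,v30,v31) [-++] → (0.3019, -2.05359, 0.362339)–(0.3019, -1.90735, 0.5801)  len=0.2623
  (v26,v31,v27) [-+-] → (0.3019, -1.90735, 0.5801)–(0.3019, -1.51514, 0.442198)  len=0.4157
  (v27,v31,v32) [-++] → (0.3019, -1.51514, 0.442198)–(0.3019, -1.27709, 0.3585)  len=0.2523
  (v27,v32,v28) [-+-] → (0.3019, -1.27709, 0.3585)–(0.3019, -1.27709, 0.00576067)  len=0.3527
  (v28,v32,v33) [-++] → (0.3019, -1.27709, 0.00576067)–(0.3019, -1.27709, -0.3585)  len=0.3643
  (v28,v33,v29) [-+-] → (0.3019, -1.27709, -0.3585)–(0.3019, -1.55314, -0.455562)  len=0.2926
  (v29,v33,v34) [-++] → (0.3019, -1.55314, -0.455562)–(0.3019, -1.90735, -0.5801)  len=0.3755
  (v29,v34,v25) [-+-] → (0.3019, -1.90735, -0.5801)–(0.3019, -2.11844, -0.265694)  len=0.3787
  (v25,v34,v30) [-++] → (0.3019, -2.11844, -0.265694)–(0.3019, -2.29687, 0)  len=0.3200

Chained into 2 loop(s):
  loop 1: 10 segments, perimeter = 3.4507
  loop 2: 10 segments, perimeter = 3.4507
Total perimeter = 6.901


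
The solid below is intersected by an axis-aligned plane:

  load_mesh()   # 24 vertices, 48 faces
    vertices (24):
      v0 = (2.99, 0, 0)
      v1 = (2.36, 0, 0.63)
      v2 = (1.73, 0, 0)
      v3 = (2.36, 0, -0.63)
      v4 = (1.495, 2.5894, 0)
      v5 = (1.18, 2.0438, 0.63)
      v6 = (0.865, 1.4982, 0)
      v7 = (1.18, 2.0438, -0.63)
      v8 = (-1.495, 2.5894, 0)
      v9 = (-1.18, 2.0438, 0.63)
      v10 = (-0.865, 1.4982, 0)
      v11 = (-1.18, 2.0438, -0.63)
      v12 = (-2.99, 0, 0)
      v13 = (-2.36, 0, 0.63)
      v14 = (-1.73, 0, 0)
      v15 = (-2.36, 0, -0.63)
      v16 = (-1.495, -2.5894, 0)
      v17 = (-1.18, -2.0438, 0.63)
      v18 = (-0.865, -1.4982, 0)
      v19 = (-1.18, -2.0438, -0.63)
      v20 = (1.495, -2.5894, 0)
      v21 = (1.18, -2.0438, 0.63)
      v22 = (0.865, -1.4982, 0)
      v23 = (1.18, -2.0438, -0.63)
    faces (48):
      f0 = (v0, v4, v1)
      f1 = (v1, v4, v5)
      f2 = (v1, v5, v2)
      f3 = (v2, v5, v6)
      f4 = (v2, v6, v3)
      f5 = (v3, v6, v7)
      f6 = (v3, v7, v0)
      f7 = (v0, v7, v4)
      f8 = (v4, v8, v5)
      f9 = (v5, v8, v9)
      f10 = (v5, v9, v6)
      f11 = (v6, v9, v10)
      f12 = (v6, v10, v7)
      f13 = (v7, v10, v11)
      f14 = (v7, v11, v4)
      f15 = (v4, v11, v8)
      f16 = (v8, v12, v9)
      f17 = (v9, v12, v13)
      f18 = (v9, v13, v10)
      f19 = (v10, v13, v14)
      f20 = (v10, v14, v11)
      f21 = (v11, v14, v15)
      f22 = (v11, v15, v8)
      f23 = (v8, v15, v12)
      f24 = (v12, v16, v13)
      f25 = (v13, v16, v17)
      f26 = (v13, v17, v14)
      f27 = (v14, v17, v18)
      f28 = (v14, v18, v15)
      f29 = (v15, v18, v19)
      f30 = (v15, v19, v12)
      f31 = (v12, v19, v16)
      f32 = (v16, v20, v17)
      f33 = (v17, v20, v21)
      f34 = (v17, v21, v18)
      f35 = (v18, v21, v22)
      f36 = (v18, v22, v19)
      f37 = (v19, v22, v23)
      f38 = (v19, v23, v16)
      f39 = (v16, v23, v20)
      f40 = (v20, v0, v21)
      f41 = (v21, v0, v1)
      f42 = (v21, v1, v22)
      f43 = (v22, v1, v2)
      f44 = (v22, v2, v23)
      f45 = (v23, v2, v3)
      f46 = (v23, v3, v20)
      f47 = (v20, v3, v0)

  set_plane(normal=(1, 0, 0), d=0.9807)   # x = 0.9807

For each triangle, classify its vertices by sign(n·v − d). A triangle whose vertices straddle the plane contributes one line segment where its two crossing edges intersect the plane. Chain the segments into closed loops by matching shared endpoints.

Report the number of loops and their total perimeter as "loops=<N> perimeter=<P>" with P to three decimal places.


Straddling triangles (20 of 48):
  (v2,v5,v6) [++-] → (0.9807, 1.6986, 0.2314)–(0.9807, 1.2978, 0)  len=0.4628
  (v2,v6,v3) [+-+] → (0.9807, 1.2978, 0)–(0.9807, 1.38225, -0.0487565)  len=0.0975
  (v3,v6,v7) [+-+] → (0.9807, 1.38225, -0.0487565)–(0.9807, 1.6986, -0.2314)  len=0.3653
  (v4,v8,v5) [+-+] → (0.9807, 2.5894, 0)–(0.9807, 2.08445, 0.583062)  len=0.7713
  (v5,v8,v9) [+--] → (0.9807, 2.08445, 0.583062)–(0.9807, 2.0438, 0.63)  len=0.0621
  (v5,v9,v6) [+--] → (0.9807, 2.0438, 0.63)–(0.9807, 1.6986, 0.2314)  len=0.5273
  (v6,v10,v7) [--+] → (0.9807, 1.99063, -0.568602)–(0.9807, 1.6986, -0.2314)  len=0.4461
  (v7,v10,v11) [+--] → (0.9807, 1.99063, -0.568602)–(0.9807, 2.0438, -0.63)  len=0.0812
  (v7,v11,v4) [+-+] → (0.9807, 2.0438, -0.63)–(0.9807, 2.4845, -0.121125)  len=0.6732
  (v4,v11,v8) [+--] → (0.9807, 2.4845, -0.121125)–(0.9807, 2.5894, 0)  len=0.1602
  (v16,v20,v17) [-+-] → (0.9807, -2.5894, 0)–(0.9807, -2.4845, 0.121125)  len=0.1602
  (v17,v20,v21) [-++] → (0.9807, -2.4845, 0.121125)–(0.9807, -2.0438, 0.63)  len=0.6732
  (v17,v21,v18) [-+-] → (0.9807, -2.0438, 0.63)–(0.9807, -1.99063, 0.568602)  len=0.0812
  (v18,v21,v22) [-+-] → (0.9807, -1.99063, 0.568602)–(0.9807, -1.6986, 0.2314)  len=0.4461
  (v19,v22,v23) [--+] → (0.9807, -1.6986, -0.2314)–(0.9807, -2.0438, -0.63)  len=0.5273
  (v19,v23,v16) [-+-] → (0.9807, -2.0438, -0.63)–(0.9807, -2.08445, -0.583062)  len=0.0621
  (v16,v23,v20) [-++] → (0.9807, -2.08445, -0.583062)–(0.9807, -2.5894, 0)  len=0.7713
  (v21,v1,v22) [++-] → (0.9807, -1.38225, 0.0487565)–(0.9807, -1.6986, 0.2314)  len=0.3653
  (v22,v1,v2) [-++] → (0.9807, -1.38225, 0.0487565)–(0.9807, -1.2978, 0)  len=0.0975
  (v22,v2,v23) [-++] → (0.9807, -1.2978, 0)–(0.9807, -1.6986, -0.2314)  len=0.4628

Chained into 2 loop(s):
  loop 1: 10 segments, perimeter = 3.6470
  loop 2: 10 segments, perimeter = 3.6470
Total perimeter = 7.294

loops=2 perimeter=7.294


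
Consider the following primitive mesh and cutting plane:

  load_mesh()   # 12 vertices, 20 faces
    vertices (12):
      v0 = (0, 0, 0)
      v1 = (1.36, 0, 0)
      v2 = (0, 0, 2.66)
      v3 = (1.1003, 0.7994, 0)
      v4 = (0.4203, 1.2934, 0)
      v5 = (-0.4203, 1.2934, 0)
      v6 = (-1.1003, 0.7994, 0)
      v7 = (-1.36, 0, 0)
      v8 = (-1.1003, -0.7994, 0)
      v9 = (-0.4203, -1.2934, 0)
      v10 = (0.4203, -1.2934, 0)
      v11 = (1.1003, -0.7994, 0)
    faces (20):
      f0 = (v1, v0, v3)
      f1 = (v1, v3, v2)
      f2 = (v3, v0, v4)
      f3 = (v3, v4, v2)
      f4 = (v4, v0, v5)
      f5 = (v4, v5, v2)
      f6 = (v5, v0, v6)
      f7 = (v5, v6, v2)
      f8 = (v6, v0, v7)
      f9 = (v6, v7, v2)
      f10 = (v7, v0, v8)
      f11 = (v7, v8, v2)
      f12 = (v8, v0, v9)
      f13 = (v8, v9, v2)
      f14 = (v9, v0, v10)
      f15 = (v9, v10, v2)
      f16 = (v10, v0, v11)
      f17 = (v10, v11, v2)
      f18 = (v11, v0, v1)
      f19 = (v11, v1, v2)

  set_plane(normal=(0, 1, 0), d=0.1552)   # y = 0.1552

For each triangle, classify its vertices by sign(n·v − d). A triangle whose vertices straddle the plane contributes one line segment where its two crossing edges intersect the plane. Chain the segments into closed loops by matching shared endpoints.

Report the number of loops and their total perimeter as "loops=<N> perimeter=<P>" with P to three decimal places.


loops=1 perimeter=8.047

Straddling triangles (10 of 20):
  (v1,v0,v3) [--+] → (0.213618, 0.1552, 0)–(1.30958, 0.1552, 0)  len=1.0960
  (v1,v3,v2) [-+-] → (1.30958, 0.1552, 0)–(0.213618, 0.1552, 2.14357)  len=2.4075
  (v3,v0,v4) [+-+] → (0.213618, 0.1552, 0)–(0.0504334, 0.1552, 0)  len=0.1632
  (v3,v4,v2) [++-] → (0.0504334, 0.1552, 2.34082)–(0.213618, 0.1552, 2.14357)  len=0.2560
  (v4,v0,v5) [+-+] → (0.0504334, 0.1552, 0)–(-0.0504334, 0.1552, 0)  len=0.1009
  (v4,v5,v2) [++-] → (-0.0504334, 0.1552, 2.34082)–(0.0504334, 0.1552, 2.34082)  len=0.1009
  (v5,v0,v6) [+-+] → (-0.0504334, 0.1552, 0)–(-0.213618, 0.1552, 0)  len=0.1632
  (v5,v6,v2) [++-] → (-0.213618, 0.1552, 2.14357)–(-0.0504334, 0.1552, 2.34082)  len=0.2560
  (v6,v0,v7) [+--] → (-0.213618, 0.1552, 0)–(-1.30958, 0.1552, 0)  len=1.0960
  (v6,v7,v2) [+--] → (-1.30958, 0.1552, 0)–(-0.213618, 0.1552, 2.14357)  len=2.4075

Chained into 1 loop(s):
  loop 1: 10 segments, perimeter = 8.0470
Total perimeter = 8.047


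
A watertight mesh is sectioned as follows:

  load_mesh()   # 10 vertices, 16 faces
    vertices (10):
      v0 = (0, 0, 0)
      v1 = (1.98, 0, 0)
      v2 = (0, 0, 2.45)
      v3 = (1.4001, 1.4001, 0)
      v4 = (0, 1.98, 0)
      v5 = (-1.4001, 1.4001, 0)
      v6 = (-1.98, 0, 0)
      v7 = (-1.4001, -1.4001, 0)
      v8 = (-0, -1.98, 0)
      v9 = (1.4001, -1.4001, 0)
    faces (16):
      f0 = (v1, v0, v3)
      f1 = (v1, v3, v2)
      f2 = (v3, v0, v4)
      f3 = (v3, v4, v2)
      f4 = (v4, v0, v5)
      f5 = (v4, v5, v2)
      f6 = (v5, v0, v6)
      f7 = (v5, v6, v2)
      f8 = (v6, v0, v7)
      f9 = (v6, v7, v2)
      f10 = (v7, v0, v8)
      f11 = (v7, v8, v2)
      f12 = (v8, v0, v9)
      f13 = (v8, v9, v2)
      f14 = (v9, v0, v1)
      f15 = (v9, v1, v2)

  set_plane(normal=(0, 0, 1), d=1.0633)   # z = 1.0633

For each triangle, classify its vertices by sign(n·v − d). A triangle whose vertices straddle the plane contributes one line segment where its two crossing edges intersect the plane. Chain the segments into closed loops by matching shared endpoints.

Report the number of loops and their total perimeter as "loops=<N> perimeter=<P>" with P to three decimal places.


Straddling triangles (8 of 16):
  (v1,v3,v2) [--+] → (0.792457, 0.792457, 1.0633)–(1.12068, 0, 1.0633)  len=0.8577
  (v3,v4,v2) [--+] → (0, 1.12068, 1.0633)–(0.792457, 0.792457, 1.0633)  len=0.8577
  (v4,v5,v2) [--+] → (-0.792457, 0.792457, 1.0633)–(0, 1.12068, 1.0633)  len=0.8577
  (v5,v6,v2) [--+] → (-1.12068, 0, 1.0633)–(-0.792457, 0.792457, 1.0633)  len=0.8577
  (v6,v7,v2) [--+] → (-0.792457, -0.792457, 1.0633)–(-1.12068, 0, 1.0633)  len=0.8577
  (v7,v8,v2) [--+] → (0, -1.12068, 1.0633)–(-0.792457, -0.792457, 1.0633)  len=0.8577
  (v8,v9,v2) [--+] → (0.792457, -0.792457, 1.0633)–(0, -1.12068, 1.0633)  len=0.8577
  (v9,v1,v2) [--+] → (1.12068, 0, 1.0633)–(0.792457, -0.792457, 1.0633)  len=0.8577

Chained into 1 loop(s):
  loop 1: 8 segments, perimeter = 6.8619
Total perimeter = 6.862

loops=1 perimeter=6.862


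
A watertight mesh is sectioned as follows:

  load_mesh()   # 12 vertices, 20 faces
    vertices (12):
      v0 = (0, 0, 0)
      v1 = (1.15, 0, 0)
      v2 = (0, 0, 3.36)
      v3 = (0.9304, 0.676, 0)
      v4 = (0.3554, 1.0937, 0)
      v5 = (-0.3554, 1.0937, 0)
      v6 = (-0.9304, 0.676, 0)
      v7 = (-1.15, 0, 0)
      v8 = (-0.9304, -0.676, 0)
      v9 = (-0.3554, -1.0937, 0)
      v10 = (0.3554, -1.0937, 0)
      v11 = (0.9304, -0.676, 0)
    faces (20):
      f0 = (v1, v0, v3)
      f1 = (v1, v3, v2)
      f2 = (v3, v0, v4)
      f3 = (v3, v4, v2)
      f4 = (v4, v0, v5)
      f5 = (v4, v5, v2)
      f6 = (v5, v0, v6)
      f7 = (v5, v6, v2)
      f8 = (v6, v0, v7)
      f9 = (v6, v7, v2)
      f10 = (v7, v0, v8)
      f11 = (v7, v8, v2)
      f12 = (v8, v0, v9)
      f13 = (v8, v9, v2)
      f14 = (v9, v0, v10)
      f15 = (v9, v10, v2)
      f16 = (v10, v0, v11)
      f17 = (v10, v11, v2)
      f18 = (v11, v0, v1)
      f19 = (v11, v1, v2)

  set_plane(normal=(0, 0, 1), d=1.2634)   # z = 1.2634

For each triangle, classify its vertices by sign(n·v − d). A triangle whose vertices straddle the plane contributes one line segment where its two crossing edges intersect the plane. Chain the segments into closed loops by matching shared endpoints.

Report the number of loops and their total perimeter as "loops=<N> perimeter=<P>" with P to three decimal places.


Straddling triangles (10 of 20):
  (v1,v3,v2) [--+] → (0.580559, 0.421816, 1.2634)–(0.717586, 0, 1.2634)  len=0.4435
  (v3,v4,v2) [--+] → (0.221765, 0.682456, 1.2634)–(0.580559, 0.421816, 1.2634)  len=0.4435
  (v4,v5,v2) [--+] → (-0.221765, 0.682456, 1.2634)–(0.221765, 0.682456, 1.2634)  len=0.4435
  (v5,v6,v2) [--+] → (-0.580559, 0.421816, 1.2634)–(-0.221765, 0.682456, 1.2634)  len=0.4435
  (v6,v7,v2) [--+] → (-0.717586, 0, 1.2634)–(-0.580559, 0.421816, 1.2634)  len=0.4435
  (v7,v8,v2) [--+] → (-0.580559, -0.421816, 1.2634)–(-0.717586, 0, 1.2634)  len=0.4435
  (v8,v9,v2) [--+] → (-0.221765, -0.682456, 1.2634)–(-0.580559, -0.421816, 1.2634)  len=0.4435
  (v9,v10,v2) [--+] → (0.221765, -0.682456, 1.2634)–(-0.221765, -0.682456, 1.2634)  len=0.4435
  (v10,v11,v2) [--+] → (0.580559, -0.421816, 1.2634)–(0.221765, -0.682456, 1.2634)  len=0.4435
  (v11,v1,v2) [--+] → (0.717586, 0, 1.2634)–(0.580559, -0.421816, 1.2634)  len=0.4435

Chained into 1 loop(s):
  loop 1: 10 segments, perimeter = 4.4350
Total perimeter = 4.435

loops=1 perimeter=4.435


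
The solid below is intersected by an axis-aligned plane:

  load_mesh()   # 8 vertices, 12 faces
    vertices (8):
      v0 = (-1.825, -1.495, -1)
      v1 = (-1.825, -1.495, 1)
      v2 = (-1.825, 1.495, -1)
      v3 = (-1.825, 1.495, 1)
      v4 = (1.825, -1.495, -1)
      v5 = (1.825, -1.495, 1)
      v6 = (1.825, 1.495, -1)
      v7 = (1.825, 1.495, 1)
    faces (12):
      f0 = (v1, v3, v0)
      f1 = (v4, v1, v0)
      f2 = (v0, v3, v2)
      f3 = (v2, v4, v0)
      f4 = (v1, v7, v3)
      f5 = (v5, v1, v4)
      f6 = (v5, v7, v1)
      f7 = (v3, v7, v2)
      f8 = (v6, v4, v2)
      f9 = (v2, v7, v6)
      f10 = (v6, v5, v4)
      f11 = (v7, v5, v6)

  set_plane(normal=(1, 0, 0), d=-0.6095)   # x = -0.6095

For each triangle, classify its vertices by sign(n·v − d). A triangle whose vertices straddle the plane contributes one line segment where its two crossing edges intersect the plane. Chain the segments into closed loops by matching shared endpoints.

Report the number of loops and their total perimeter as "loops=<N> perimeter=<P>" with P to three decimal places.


Straddling triangles (8 of 12):
  (v4,v1,v0) [+--] → (-0.6095, -1.495, 0.333973)–(-0.6095, -1.495, -1)  len=1.3340
  (v2,v4,v0) [-+-] → (-0.6095, 0.499289, -1)–(-0.6095, -1.495, -1)  len=1.9943
  (v1,v7,v3) [-+-] → (-0.6095, -0.499289, 1)–(-0.6095, 1.495, 1)  len=1.9943
  (v5,v1,v4) [+-+] → (-0.6095, -1.495, 1)–(-0.6095, -1.495, 0.333973)  len=0.6660
  (v5,v7,v1) [++-] → (-0.6095, -0.499289, 1)–(-0.6095, -1.495, 1)  len=0.9957
  (v3,v7,v2) [-+-] → (-0.6095, 1.495, 1)–(-0.6095, 1.495, -0.333973)  len=1.3340
  (v6,v4,v2) [++-] → (-0.6095, 0.499289, -1)–(-0.6095, 1.495, -1)  len=0.9957
  (v2,v7,v6) [-++] → (-0.6095, 1.495, -0.333973)–(-0.6095, 1.495, -1)  len=0.6660

Chained into 1 loop(s):
  loop 1: 8 segments, perimeter = 9.9800
Total perimeter = 9.980

loops=1 perimeter=9.980


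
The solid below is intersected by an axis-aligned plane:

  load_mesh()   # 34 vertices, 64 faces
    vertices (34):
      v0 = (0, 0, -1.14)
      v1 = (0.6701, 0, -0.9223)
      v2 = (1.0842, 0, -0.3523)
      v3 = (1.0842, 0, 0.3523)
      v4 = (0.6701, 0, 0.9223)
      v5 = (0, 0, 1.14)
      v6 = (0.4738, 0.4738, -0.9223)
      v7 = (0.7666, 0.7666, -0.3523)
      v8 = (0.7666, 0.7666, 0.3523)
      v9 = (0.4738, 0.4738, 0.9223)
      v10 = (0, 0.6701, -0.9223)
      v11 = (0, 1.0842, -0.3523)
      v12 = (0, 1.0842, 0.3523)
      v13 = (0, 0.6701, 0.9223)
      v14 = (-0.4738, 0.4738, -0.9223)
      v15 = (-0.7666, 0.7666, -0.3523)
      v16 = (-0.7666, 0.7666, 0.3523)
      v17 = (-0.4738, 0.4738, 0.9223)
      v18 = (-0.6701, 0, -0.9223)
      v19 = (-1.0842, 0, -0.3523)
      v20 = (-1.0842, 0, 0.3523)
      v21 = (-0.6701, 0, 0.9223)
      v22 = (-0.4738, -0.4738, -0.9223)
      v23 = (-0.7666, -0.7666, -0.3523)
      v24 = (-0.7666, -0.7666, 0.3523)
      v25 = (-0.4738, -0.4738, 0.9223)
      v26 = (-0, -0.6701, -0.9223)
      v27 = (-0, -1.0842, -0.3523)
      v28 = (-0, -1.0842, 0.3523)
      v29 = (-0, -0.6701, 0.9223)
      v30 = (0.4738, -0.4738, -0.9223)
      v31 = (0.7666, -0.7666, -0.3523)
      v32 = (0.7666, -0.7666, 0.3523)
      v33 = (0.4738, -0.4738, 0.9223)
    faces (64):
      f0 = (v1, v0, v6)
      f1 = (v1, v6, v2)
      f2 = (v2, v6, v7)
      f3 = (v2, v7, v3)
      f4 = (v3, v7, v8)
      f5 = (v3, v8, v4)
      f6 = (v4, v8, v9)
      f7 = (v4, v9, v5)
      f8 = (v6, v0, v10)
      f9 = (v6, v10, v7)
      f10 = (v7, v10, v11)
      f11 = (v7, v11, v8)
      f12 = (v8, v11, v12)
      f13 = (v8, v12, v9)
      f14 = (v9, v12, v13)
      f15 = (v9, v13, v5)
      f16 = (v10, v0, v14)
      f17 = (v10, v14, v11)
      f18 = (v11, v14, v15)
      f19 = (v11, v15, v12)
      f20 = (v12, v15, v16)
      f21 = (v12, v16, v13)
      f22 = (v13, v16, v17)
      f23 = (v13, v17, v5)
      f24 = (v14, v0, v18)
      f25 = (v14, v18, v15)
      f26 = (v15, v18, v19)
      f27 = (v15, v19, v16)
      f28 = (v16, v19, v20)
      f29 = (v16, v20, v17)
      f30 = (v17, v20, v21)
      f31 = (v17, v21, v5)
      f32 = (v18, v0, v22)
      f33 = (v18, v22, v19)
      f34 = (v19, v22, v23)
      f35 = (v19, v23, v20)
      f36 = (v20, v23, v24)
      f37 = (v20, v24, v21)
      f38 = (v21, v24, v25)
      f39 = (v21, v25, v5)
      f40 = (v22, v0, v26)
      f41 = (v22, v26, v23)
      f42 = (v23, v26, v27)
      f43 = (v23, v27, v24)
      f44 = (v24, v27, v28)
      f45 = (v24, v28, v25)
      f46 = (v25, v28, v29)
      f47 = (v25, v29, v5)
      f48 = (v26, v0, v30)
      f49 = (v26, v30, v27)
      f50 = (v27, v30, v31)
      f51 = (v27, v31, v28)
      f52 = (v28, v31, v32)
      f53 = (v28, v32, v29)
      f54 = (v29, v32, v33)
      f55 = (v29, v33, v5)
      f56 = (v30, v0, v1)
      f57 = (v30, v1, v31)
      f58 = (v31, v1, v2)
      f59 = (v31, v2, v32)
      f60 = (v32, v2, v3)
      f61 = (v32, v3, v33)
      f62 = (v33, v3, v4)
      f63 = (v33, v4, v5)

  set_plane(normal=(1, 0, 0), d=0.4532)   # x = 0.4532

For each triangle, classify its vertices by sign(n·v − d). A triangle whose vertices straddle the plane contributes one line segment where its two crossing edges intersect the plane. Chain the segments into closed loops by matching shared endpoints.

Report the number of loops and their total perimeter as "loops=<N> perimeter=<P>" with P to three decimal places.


loops=1 perimeter=6.179

Straddling triangles (20 of 64):
  (v1,v0,v6) [+-+] → (0.4532, 0, -0.992766)–(0.4532, 0.4532, -0.931765)  len=0.4573
  (v4,v9,v5) [++-] → (0.4532, 0.4532, 0.931765)–(0.4532, 0, 0.992766)  len=0.4573
  (v6,v0,v10) [+--] → (0.4532, 0.4532, -0.931765)–(0.4532, 0.482335, -0.9223)  len=0.0306
  (v6,v10,v7) [+-+] → (0.4532, 0.482335, -0.9223)–(0.4532, 0.727149, -0.585326)  len=0.4165
  (v7,v10,v11) [+--] → (0.4532, 0.727149, -0.585326)–(0.4532, 0.896441, -0.3523)  len=0.2880
  (v7,v11,v8) [+-+] → (0.4532, 0.896441, -0.3523)–(0.4532, 0.896441, 0.0642467)  len=0.4165
  (v8,v11,v12) [+--] → (0.4532, 0.896441, 0.0642467)–(0.4532, 0.896441, 0.3523)  len=0.2881
  (v8,v12,v9) [+-+] → (0.4532, 0.896441, 0.3523)–(0.4532, 0.500339, 0.897517)  len=0.6739
  (v9,v12,v13) [+--] → (0.4532, 0.500339, 0.897517)–(0.4532, 0.482335, 0.9223)  len=0.0306
  (v9,v13,v5) [+--] → (0.4532, 0.482335, 0.9223)–(0.4532, 0.4532, 0.931765)  len=0.0306
  (v26,v0,v30) [--+] → (0.4532, -0.4532, -0.931765)–(0.4532, -0.482335, -0.9223)  len=0.0306
  (v26,v30,v27) [-+-] → (0.4532, -0.482335, -0.9223)–(0.4532, -0.500339, -0.897517)  len=0.0306
  (v27,v30,v31) [-++] → (0.4532, -0.500339, -0.897517)–(0.4532, -0.896441, -0.3523)  len=0.6739
  (v27,v31,v28) [-+-] → (0.4532, -0.896441, -0.3523)–(0.4532, -0.896441, -0.0642467)  len=0.2881
  (v28,v31,v32) [-++] → (0.4532, -0.896441, -0.0642467)–(0.4532, -0.896441, 0.3523)  len=0.4165
  (v28,v32,v29) [-+-] → (0.4532, -0.896441, 0.3523)–(0.4532, -0.727149, 0.585326)  len=0.2880
  (v29,v32,v33) [-++] → (0.4532, -0.727149, 0.585326)–(0.4532, -0.482335, 0.9223)  len=0.4165
  (v29,v33,v5) [-+-] → (0.4532, -0.482335, 0.9223)–(0.4532, -0.4532, 0.931765)  len=0.0306
  (v30,v0,v1) [+-+] → (0.4532, -0.4532, -0.931765)–(0.4532, 0, -0.992766)  len=0.4573
  (v33,v4,v5) [++-] → (0.4532, 0, 0.992766)–(0.4532, -0.4532, 0.931765)  len=0.4573

Chained into 1 loop(s):
  loop 1: 20 segments, perimeter = 6.1791
Total perimeter = 6.179


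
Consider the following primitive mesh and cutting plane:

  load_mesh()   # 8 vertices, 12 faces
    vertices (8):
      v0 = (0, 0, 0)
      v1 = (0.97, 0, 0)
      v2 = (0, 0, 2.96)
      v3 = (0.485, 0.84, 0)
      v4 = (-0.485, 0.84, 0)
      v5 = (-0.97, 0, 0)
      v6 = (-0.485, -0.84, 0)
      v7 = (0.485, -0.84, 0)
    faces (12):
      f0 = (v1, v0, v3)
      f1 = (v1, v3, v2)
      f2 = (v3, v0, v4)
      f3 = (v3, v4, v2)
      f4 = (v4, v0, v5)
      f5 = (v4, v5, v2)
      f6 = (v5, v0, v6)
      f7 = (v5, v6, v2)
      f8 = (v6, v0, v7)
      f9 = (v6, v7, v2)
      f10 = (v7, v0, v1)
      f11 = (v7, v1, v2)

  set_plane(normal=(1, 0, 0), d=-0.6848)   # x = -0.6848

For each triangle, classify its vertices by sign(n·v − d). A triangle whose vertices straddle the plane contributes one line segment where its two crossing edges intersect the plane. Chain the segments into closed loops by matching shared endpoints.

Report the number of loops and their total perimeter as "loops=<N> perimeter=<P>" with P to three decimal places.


loops=1 perimeter=2.989

Straddling triangles (4 of 12):
  (v4,v0,v5) [++-] → (-0.6848, 0, 0)–(-0.6848, 0.493955, 0)  len=0.4940
  (v4,v5,v2) [+-+] → (-0.6848, 0.493955, 0)–(-0.6848, 0, 0.870301)  len=1.0007
  (v5,v0,v6) [-++] → (-0.6848, 0, 0)–(-0.6848, -0.493955, 0)  len=0.4940
  (v5,v6,v2) [-++] → (-0.6848, -0.493955, 0)–(-0.6848, 0, 0.870301)  len=1.0007

Chained into 1 loop(s):
  loop 1: 4 segments, perimeter = 2.9893
Total perimeter = 2.989


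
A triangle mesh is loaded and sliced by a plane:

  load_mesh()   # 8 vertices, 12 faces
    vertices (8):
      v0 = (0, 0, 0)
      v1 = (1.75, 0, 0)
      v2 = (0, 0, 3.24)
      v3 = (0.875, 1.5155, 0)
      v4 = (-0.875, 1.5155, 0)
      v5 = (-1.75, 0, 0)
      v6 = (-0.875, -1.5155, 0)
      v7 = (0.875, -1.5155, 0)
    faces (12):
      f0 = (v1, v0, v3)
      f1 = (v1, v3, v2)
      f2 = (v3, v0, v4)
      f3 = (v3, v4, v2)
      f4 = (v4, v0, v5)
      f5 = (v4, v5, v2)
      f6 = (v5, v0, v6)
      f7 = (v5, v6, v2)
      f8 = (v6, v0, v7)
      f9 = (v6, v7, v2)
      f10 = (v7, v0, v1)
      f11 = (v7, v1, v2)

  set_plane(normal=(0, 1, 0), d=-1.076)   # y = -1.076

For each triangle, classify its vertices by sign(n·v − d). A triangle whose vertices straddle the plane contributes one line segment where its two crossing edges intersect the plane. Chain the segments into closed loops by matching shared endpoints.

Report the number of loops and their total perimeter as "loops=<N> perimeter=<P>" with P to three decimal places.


loops=1 perimeter=5.636

Straddling triangles (6 of 12):
  (v5,v0,v6) [++-] → (-0.621247, -1.076, 0)–(-1.12875, -1.076, 0)  len=0.5075
  (v5,v6,v2) [+-+] → (-1.12875, -1.076, 0)–(-0.621247, -1.076, 0.939611)  len=1.0679
  (v6,v0,v7) [-+-] → (-0.621247, -1.076, 0)–(0.621247, -1.076, 0)  len=1.2425
  (v6,v7,v2) [--+] → (0.621247, -1.076, 0.939611)–(-0.621247, -1.076, 0.939611)  len=1.2425
  (v7,v0,v1) [-++] → (0.621247, -1.076, 0)–(1.12875, -1.076, 0)  len=0.5075
  (v7,v1,v2) [-++] → (1.12875, -1.076, 0)–(0.621247, -1.076, 0.939611)  len=1.0679

Chained into 1 loop(s):
  loop 1: 6 segments, perimeter = 5.6358
Total perimeter = 5.636


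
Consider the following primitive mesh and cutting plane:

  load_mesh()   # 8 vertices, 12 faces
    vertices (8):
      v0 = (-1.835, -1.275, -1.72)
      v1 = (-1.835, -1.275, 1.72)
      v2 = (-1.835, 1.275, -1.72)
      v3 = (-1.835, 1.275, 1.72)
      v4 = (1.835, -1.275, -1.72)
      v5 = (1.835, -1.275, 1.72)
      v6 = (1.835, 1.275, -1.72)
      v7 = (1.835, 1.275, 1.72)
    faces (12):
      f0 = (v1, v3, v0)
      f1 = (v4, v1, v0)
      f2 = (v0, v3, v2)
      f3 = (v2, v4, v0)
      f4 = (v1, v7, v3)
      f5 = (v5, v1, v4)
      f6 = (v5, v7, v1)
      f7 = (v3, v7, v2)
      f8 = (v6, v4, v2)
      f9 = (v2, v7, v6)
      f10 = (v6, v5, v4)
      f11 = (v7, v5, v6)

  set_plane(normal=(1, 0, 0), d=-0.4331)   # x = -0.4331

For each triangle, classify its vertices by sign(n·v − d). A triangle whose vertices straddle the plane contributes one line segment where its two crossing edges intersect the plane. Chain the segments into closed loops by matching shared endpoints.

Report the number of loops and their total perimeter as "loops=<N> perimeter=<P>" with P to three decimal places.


Straddling triangles (8 of 12):
  (v4,v1,v0) [+--] → (-0.4331, -1.275, 0.405957)–(-0.4331, -1.275, -1.72)  len=2.1260
  (v2,v4,v0) [-+-] → (-0.4331, 0.300928, -1.72)–(-0.4331, -1.275, -1.72)  len=1.5759
  (v1,v7,v3) [-+-] → (-0.4331, -0.300928, 1.72)–(-0.4331, 1.275, 1.72)  len=1.5759
  (v5,v1,v4) [+-+] → (-0.4331, -1.275, 1.72)–(-0.4331, -1.275, 0.405957)  len=1.3140
  (v5,v7,v1) [++-] → (-0.4331, -0.300928, 1.72)–(-0.4331, -1.275, 1.72)  len=0.9741
  (v3,v7,v2) [-+-] → (-0.4331, 1.275, 1.72)–(-0.4331, 1.275, -0.405957)  len=2.1260
  (v6,v4,v2) [++-] → (-0.4331, 0.300928, -1.72)–(-0.4331, 1.275, -1.72)  len=0.9741
  (v2,v7,v6) [-++] → (-0.4331, 1.275, -0.405957)–(-0.4331, 1.275, -1.72)  len=1.3140

Chained into 1 loop(s):
  loop 1: 8 segments, perimeter = 11.9800
Total perimeter = 11.980

loops=1 perimeter=11.980


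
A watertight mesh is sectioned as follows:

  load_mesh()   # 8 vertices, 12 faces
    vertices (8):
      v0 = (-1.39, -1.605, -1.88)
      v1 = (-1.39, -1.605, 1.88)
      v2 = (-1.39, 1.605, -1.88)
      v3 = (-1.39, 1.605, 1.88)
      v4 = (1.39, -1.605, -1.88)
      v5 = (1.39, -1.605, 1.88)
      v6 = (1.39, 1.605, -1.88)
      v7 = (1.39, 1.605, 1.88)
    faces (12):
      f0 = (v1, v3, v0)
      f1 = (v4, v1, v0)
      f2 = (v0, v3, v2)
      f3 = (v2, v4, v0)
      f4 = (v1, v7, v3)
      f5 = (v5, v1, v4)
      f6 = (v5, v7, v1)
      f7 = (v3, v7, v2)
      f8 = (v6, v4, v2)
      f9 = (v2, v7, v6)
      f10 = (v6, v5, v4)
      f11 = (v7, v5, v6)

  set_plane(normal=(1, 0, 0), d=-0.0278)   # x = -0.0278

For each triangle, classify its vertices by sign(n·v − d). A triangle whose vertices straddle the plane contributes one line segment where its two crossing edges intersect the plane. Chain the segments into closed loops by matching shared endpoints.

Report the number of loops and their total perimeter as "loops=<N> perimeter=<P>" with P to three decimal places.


loops=1 perimeter=13.940

Straddling triangles (8 of 12):
  (v4,v1,v0) [+--] → (-0.0278, -1.605, 0.0376)–(-0.0278, -1.605, -1.88)  len=1.9176
  (v2,v4,v0) [-+-] → (-0.0278, 0.0321, -1.88)–(-0.0278, -1.605, -1.88)  len=1.6371
  (v1,v7,v3) [-+-] → (-0.0278, -0.0321, 1.88)–(-0.0278, 1.605, 1.88)  len=1.6371
  (v5,v1,v4) [+-+] → (-0.0278, -1.605, 1.88)–(-0.0278, -1.605, 0.0376)  len=1.8424
  (v5,v7,v1) [++-] → (-0.0278, -0.0321, 1.88)–(-0.0278, -1.605, 1.88)  len=1.5729
  (v3,v7,v2) [-+-] → (-0.0278, 1.605, 1.88)–(-0.0278, 1.605, -0.0376)  len=1.9176
  (v6,v4,v2) [++-] → (-0.0278, 0.0321, -1.88)–(-0.0278, 1.605, -1.88)  len=1.5729
  (v2,v7,v6) [-++] → (-0.0278, 1.605, -0.0376)–(-0.0278, 1.605, -1.88)  len=1.8424

Chained into 1 loop(s):
  loop 1: 8 segments, perimeter = 13.9400
Total perimeter = 13.940


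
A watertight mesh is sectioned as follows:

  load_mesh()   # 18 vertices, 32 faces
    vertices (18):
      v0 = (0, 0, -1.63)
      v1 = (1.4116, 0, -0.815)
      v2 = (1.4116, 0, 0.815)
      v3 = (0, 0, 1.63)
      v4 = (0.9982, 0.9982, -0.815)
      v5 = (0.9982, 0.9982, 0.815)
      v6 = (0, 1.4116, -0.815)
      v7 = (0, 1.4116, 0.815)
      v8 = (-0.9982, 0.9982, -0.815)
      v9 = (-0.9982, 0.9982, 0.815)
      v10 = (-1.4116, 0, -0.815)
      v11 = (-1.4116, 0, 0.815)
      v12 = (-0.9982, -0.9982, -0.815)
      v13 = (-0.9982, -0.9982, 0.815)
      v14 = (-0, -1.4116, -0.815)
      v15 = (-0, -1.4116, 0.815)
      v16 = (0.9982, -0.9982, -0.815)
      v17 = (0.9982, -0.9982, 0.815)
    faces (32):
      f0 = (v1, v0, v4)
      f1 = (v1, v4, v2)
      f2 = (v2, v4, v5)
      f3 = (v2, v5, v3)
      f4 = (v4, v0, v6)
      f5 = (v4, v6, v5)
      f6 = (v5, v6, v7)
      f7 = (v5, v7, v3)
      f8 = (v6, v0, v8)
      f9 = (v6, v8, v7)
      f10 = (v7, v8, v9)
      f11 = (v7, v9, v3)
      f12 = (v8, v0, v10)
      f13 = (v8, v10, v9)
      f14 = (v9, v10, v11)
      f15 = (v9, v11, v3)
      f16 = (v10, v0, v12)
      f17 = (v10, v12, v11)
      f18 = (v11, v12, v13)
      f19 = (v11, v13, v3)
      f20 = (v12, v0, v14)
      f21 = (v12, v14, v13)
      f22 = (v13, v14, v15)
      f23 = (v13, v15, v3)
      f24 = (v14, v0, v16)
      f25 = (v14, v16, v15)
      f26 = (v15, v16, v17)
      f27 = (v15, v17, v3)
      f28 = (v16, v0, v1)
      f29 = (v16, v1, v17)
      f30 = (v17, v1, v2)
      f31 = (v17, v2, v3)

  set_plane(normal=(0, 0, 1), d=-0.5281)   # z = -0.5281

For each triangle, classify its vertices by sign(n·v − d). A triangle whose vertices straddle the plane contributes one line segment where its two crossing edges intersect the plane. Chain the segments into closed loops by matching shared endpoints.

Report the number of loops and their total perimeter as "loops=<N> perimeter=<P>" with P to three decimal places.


loops=1 perimeter=8.643

Straddling triangles (16 of 32):
  (v1,v4,v2) [--+] → (1.07096, 0.822505, -0.5281)–(1.4116, 0, -0.5281)  len=0.8903
  (v2,v4,v5) [+-+] → (1.07096, 0.822505, -0.5281)–(0.9982, 0.9982, -0.5281)  len=0.1902
  (v4,v6,v5) [--+] → (0.175695, 1.33884, -0.5281)–(0.9982, 0.9982, -0.5281)  len=0.8903
  (v5,v6,v7) [+-+] → (0.175695, 1.33884, -0.5281)–(0, 1.4116, -0.5281)  len=0.1902
  (v6,v8,v7) [--+] → (-0.822505, 1.07096, -0.5281)–(0, 1.4116, -0.5281)  len=0.8903
  (v7,v8,v9) [+-+] → (-0.822505, 1.07096, -0.5281)–(-0.9982, 0.9982, -0.5281)  len=0.1902
  (v8,v10,v9) [--+] → (-1.33884, 0.175695, -0.5281)–(-0.9982, 0.9982, -0.5281)  len=0.8903
  (v9,v10,v11) [+-+] → (-1.33884, 0.175695, -0.5281)–(-1.4116, 0, -0.5281)  len=0.1902
  (v10,v12,v11) [--+] → (-1.07096, -0.822505, -0.5281)–(-1.4116, 0, -0.5281)  len=0.8903
  (v11,v12,v13) [+-+] → (-1.07096, -0.822505, -0.5281)–(-0.9982, -0.9982, -0.5281)  len=0.1902
  (v12,v14,v13) [--+] → (-0.175695, -1.33884, -0.5281)–(-0.9982, -0.9982, -0.5281)  len=0.8903
  (v13,v14,v15) [+-+] → (-0.175695, -1.33884, -0.5281)–(0, -1.4116, -0.5281)  len=0.1902
  (v14,v16,v15) [--+] → (0.822505, -1.07096, -0.5281)–(0, -1.4116, -0.5281)  len=0.8903
  (v15,v16,v17) [+-+] → (0.822505, -1.07096, -0.5281)–(0.9982, -0.9982, -0.5281)  len=0.1902
  (v16,v1,v17) [--+] → (1.33884, -0.175695, -0.5281)–(0.9982, -0.9982, -0.5281)  len=0.8903
  (v17,v1,v2) [+-+] → (1.33884, -0.175695, -0.5281)–(1.4116, 0, -0.5281)  len=0.1902

Chained into 1 loop(s):
  loop 1: 16 segments, perimeter = 8.6433
Total perimeter = 8.643
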